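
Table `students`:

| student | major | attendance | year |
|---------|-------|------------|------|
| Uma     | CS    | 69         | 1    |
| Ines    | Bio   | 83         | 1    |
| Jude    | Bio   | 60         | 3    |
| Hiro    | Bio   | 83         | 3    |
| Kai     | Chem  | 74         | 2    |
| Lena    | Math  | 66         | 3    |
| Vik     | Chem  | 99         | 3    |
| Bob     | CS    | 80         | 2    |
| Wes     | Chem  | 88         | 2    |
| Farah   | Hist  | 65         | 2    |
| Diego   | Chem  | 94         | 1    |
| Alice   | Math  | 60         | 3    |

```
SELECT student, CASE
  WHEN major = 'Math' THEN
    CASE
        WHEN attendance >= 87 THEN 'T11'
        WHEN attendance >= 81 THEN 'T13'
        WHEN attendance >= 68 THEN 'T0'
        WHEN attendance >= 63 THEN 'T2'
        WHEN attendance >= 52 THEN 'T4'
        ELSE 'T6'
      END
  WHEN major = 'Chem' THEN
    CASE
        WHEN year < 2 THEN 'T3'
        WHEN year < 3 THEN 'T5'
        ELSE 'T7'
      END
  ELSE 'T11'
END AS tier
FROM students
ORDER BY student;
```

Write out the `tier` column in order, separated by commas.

student=Alice: major='Math' → inner[attendance >= 52] → T4
student=Bob: major='CS' → outer ELSE → T11
student=Diego: major='Chem' → inner[year < 2] → T3
student=Farah: major='Hist' → outer ELSE → T11
student=Hiro: major='Bio' → outer ELSE → T11
student=Ines: major='Bio' → outer ELSE → T11
student=Jude: major='Bio' → outer ELSE → T11
student=Kai: major='Chem' → inner[year < 3] → T5
student=Lena: major='Math' → inner[attendance >= 63] → T2
student=Uma: major='CS' → outer ELSE → T11
student=Vik: major='Chem' → inner[ELSE] → T7
student=Wes: major='Chem' → inner[year < 3] → T5

T4, T11, T3, T11, T11, T11, T11, T5, T2, T11, T7, T5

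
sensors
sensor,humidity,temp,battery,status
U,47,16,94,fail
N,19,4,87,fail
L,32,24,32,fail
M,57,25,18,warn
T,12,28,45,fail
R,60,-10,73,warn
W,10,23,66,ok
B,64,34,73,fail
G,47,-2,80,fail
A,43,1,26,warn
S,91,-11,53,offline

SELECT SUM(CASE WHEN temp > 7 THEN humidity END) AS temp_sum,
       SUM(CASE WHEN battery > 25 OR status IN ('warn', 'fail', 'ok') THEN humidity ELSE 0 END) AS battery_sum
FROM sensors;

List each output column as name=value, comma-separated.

[temp_sum: temp > 7]
sensor=U: ✓ → 47
sensor=N: ✗
sensor=L: ✓ → 32
sensor=M: ✓ → 57
sensor=T: ✓ → 12
sensor=R: ✗
sensor=W: ✓ → 10
sensor=B: ✓ → 64
sensor=G: ✗
sensor=A: ✗
sensor=S: ✗
temp_sum = 47 + 32 + 57 + 12 + 10 + 64 = 222
—
[battery_sum: battery > 25 OR status IN ('warn', 'fail', 'ok')]
sensor=U: ✓ → 47
sensor=N: ✓ → 19
sensor=L: ✓ → 32
sensor=M: ✓ → 57
sensor=T: ✓ → 12
sensor=R: ✓ → 60
sensor=W: ✓ → 10
sensor=B: ✓ → 64
sensor=G: ✓ → 47
sensor=A: ✓ → 43
sensor=S: ✓ → 91
battery_sum = 47 + 19 + 32 + 57 + 12 + 60 + 10 + 64 + 47 + 43 + 91 = 482

temp_sum=222, battery_sum=482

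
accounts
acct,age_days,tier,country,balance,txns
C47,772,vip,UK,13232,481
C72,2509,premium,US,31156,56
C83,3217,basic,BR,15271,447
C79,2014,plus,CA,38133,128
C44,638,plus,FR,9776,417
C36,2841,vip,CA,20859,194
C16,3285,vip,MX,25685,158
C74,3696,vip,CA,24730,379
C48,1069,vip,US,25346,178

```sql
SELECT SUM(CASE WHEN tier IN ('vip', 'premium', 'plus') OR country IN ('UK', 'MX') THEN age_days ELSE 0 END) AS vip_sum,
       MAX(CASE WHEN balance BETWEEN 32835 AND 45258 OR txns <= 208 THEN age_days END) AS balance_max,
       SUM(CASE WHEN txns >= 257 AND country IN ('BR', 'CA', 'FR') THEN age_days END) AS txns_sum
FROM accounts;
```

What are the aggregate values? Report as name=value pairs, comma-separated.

vip_sum=16824, balance_max=3285, txns_sum=7551

[vip_sum: tier IN ('vip', 'premium', 'plus') OR country IN ('UK', 'MX')]
acct=C47: ✓ → 772
acct=C72: ✓ → 2509
acct=C83: ✗
acct=C79: ✓ → 2014
acct=C44: ✓ → 638
acct=C36: ✓ → 2841
acct=C16: ✓ → 3285
acct=C74: ✓ → 3696
acct=C48: ✓ → 1069
vip_sum = 772 + 2509 + 2014 + 638 + 2841 + 3285 + 3696 + 1069 = 16824
—
[balance_max: balance BETWEEN 32835 AND 45258 OR txns <= 208]
acct=C47: ✗
acct=C72: ✓ → 2509
acct=C83: ✗
acct=C79: ✓ → 2014
acct=C44: ✗
acct=C36: ✓ → 2841
acct=C16: ✓ → 3285
acct=C74: ✗
acct=C48: ✓ → 1069
balance_max = MAX(2509, 2014, 2841, 3285, 1069) = 3285
—
[txns_sum: txns >= 257 AND country IN ('BR', 'CA', 'FR')]
acct=C47: ✗
acct=C72: ✗
acct=C83: ✓ → 3217
acct=C79: ✗
acct=C44: ✓ → 638
acct=C36: ✗
acct=C16: ✗
acct=C74: ✓ → 3696
acct=C48: ✗
txns_sum = 3217 + 638 + 3696 = 7551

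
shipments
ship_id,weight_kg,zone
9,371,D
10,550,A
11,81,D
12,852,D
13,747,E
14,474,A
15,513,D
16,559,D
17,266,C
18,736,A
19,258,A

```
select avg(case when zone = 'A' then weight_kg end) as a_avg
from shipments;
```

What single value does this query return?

504.5

ship_id=9: ✗
ship_id=10: ✓ → 550
ship_id=11: ✗
ship_id=12: ✗
ship_id=13: ✗
ship_id=14: ✓ → 474
ship_id=15: ✗
ship_id=16: ✗
ship_id=17: ✗
ship_id=18: ✓ → 736
ship_id=19: ✓ → 258
a_avg = (550 + 474 + 736 + 258) / 4 = 504.5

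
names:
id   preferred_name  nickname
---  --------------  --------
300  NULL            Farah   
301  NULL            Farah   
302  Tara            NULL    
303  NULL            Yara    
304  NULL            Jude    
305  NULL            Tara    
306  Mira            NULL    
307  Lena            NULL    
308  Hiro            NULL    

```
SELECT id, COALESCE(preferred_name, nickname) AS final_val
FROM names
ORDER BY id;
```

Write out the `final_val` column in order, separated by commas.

Farah, Farah, Tara, Yara, Jude, Tara, Mira, Lena, Hiro

id=300: preferred_name=NULL, nickname=Farah → Farah
id=301: preferred_name=NULL, nickname=Farah → Farah
id=302: preferred_name=Tara → Tara
id=303: preferred_name=NULL, nickname=Yara → Yara
id=304: preferred_name=NULL, nickname=Jude → Jude
id=305: preferred_name=NULL, nickname=Tara → Tara
id=306: preferred_name=Mira → Mira
id=307: preferred_name=Lena → Lena
id=308: preferred_name=Hiro → Hiro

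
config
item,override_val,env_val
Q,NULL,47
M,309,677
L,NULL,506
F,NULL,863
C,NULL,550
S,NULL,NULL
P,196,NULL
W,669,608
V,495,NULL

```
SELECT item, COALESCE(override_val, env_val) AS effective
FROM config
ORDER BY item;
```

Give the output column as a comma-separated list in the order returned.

item=C: override_val=NULL, env_val=550 → 550
item=F: override_val=NULL, env_val=863 → 863
item=L: override_val=NULL, env_val=506 → 506
item=M: override_val=309 → 309
item=P: override_val=196 → 196
item=Q: override_val=NULL, env_val=47 → 47
item=S: override_val=NULL, env_val=NULL (all NULL) → NULL
item=V: override_val=495 → 495
item=W: override_val=669 → 669

550, 863, 506, 309, 196, 47, NULL, 495, 669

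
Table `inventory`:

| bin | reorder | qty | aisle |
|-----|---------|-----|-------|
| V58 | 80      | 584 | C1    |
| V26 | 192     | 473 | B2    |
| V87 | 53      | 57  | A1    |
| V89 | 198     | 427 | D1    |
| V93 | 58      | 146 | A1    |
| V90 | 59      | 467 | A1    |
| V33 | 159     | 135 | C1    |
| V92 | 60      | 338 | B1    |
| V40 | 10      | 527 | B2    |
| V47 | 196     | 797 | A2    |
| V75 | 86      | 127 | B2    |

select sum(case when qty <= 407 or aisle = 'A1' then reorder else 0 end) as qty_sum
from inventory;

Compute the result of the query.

bin=V58: ✗
bin=V26: ✗
bin=V87: ✓ → 53
bin=V89: ✗
bin=V93: ✓ → 58
bin=V90: ✓ → 59
bin=V33: ✓ → 159
bin=V92: ✓ → 60
bin=V40: ✗
bin=V47: ✗
bin=V75: ✓ → 86
qty_sum = 53 + 58 + 59 + 159 + 60 + 86 = 475

475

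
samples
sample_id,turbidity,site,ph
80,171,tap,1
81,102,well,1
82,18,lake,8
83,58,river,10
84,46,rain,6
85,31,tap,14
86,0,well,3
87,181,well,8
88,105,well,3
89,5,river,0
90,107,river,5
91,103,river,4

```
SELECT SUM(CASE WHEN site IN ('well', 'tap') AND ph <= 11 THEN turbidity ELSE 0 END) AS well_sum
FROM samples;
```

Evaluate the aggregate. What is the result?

sample_id=80: ✓ → 171
sample_id=81: ✓ → 102
sample_id=82: ✗
sample_id=83: ✗
sample_id=84: ✗
sample_id=85: ✗
sample_id=86: ✓ → 0
sample_id=87: ✓ → 181
sample_id=88: ✓ → 105
sample_id=89: ✗
sample_id=90: ✗
sample_id=91: ✗
well_sum = 171 + 102 + 181 + 105 = 559

559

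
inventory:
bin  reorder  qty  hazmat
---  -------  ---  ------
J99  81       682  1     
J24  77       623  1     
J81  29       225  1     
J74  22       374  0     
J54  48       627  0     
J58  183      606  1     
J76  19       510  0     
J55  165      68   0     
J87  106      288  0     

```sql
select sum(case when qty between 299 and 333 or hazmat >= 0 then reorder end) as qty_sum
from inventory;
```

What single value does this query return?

730

bin=J99: ✓ → 81
bin=J24: ✓ → 77
bin=J81: ✓ → 29
bin=J74: ✓ → 22
bin=J54: ✓ → 48
bin=J58: ✓ → 183
bin=J76: ✓ → 19
bin=J55: ✓ → 165
bin=J87: ✓ → 106
qty_sum = 81 + 77 + 29 + 22 + 48 + 183 + 19 + 165 + 106 = 730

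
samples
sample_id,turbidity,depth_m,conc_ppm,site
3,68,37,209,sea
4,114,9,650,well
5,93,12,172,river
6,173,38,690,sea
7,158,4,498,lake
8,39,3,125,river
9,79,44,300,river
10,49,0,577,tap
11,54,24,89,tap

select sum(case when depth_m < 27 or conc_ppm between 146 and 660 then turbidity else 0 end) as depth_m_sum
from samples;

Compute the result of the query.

sample_id=3: ✓ → 68
sample_id=4: ✓ → 114
sample_id=5: ✓ → 93
sample_id=6: ✗
sample_id=7: ✓ → 158
sample_id=8: ✓ → 39
sample_id=9: ✓ → 79
sample_id=10: ✓ → 49
sample_id=11: ✓ → 54
depth_m_sum = 68 + 114 + 93 + 158 + 39 + 79 + 49 + 54 = 654

654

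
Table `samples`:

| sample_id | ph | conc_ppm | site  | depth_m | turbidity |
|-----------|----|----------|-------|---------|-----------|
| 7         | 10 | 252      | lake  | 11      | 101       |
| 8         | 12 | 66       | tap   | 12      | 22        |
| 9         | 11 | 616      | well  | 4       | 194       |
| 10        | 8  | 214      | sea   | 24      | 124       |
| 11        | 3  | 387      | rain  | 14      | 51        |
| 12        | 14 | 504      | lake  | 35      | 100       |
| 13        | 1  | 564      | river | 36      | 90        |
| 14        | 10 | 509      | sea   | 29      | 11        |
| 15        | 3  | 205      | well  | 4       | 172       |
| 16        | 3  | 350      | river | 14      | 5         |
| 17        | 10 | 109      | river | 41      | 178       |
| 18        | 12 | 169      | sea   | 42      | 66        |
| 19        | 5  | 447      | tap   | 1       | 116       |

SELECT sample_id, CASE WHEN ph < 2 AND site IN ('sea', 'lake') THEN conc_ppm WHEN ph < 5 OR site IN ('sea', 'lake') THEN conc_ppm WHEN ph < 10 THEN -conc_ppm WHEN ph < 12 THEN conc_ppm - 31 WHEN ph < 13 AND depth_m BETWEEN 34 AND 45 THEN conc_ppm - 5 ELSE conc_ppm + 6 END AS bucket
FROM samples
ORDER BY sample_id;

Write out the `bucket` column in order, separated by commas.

252, 72, 585, 214, 387, 504, 564, 509, 205, 350, 78, 169, -447

sample_id=7: ph < 5 OR site IN ('sea', 'lake') → 252
sample_id=8: ELSE → 72
sample_id=9: ph < 12 → 585
sample_id=10: ph < 5 OR site IN ('sea', 'lake') → 214
sample_id=11: ph < 5 OR site IN ('sea', 'lake') → 387
sample_id=12: ph < 5 OR site IN ('sea', 'lake') → 504
sample_id=13: ph < 5 OR site IN ('sea', 'lake') → 564
sample_id=14: ph < 5 OR site IN ('sea', 'lake') → 509
sample_id=15: ph < 5 OR site IN ('sea', 'lake') → 205
sample_id=16: ph < 5 OR site IN ('sea', 'lake') → 350
sample_id=17: ph < 12 → 78
sample_id=18: ph < 5 OR site IN ('sea', 'lake') → 169
sample_id=19: ph < 10 → -447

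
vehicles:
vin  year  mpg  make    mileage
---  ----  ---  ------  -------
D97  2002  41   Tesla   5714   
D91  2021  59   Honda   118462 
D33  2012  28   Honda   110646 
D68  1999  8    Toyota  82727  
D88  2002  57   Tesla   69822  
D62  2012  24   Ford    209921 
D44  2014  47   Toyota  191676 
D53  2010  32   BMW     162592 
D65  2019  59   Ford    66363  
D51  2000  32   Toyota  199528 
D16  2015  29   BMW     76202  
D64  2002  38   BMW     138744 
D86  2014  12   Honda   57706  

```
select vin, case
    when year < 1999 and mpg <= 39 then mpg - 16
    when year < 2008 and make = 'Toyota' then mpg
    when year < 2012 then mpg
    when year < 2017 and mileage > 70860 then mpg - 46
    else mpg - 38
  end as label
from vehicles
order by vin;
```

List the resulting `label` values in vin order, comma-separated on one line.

vin=D16: year < 2017 and mileage > 70860 → -17
vin=D33: year < 2017 and mileage > 70860 → -18
vin=D44: year < 2017 and mileage > 70860 → 1
vin=D51: year < 2008 and make = 'Toyota' → 32
vin=D53: year < 2012 → 32
vin=D62: year < 2017 and mileage > 70860 → -22
vin=D64: year < 2012 → 38
vin=D65: ELSE → 21
vin=D68: year < 2008 and make = 'Toyota' → 8
vin=D86: ELSE → -26
vin=D88: year < 2012 → 57
vin=D91: ELSE → 21
vin=D97: year < 2012 → 41

-17, -18, 1, 32, 32, -22, 38, 21, 8, -26, 57, 21, 41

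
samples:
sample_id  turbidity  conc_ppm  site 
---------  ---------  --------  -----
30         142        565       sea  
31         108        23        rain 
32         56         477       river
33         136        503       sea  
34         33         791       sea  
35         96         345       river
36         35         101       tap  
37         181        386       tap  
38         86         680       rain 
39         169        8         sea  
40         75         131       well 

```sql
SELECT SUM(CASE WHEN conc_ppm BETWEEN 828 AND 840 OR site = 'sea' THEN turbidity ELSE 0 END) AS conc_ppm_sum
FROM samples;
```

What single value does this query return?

480

sample_id=30: ✓ → 142
sample_id=31: ✗
sample_id=32: ✗
sample_id=33: ✓ → 136
sample_id=34: ✓ → 33
sample_id=35: ✗
sample_id=36: ✗
sample_id=37: ✗
sample_id=38: ✗
sample_id=39: ✓ → 169
sample_id=40: ✗
conc_ppm_sum = 142 + 136 + 33 + 169 = 480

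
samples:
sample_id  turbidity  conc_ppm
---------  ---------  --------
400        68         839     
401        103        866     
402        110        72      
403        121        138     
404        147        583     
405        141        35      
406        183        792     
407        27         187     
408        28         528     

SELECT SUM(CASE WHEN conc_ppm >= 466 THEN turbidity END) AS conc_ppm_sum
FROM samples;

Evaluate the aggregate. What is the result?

sample_id=400: ✓ → 68
sample_id=401: ✓ → 103
sample_id=402: ✗
sample_id=403: ✗
sample_id=404: ✓ → 147
sample_id=405: ✗
sample_id=406: ✓ → 183
sample_id=407: ✗
sample_id=408: ✓ → 28
conc_ppm_sum = 68 + 103 + 147 + 183 + 28 = 529

529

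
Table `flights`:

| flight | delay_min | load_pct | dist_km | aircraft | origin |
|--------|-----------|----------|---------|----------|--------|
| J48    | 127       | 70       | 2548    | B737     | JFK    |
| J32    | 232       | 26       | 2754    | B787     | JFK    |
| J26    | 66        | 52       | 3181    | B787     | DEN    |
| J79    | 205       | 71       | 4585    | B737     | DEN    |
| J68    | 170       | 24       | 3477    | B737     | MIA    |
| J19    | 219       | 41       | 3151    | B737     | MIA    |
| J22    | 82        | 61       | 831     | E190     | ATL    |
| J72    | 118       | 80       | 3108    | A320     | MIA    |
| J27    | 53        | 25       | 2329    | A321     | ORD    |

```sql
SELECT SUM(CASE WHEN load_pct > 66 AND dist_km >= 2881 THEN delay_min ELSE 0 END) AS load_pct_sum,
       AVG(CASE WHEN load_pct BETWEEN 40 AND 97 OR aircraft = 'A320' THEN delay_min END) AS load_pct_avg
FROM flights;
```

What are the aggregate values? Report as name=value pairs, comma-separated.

load_pct_sum=323, load_pct_avg=136.1666666667

[load_pct_sum: load_pct > 66 AND dist_km >= 2881]
flight=J48: ✗
flight=J32: ✗
flight=J26: ✗
flight=J79: ✓ → 205
flight=J68: ✗
flight=J19: ✗
flight=J22: ✗
flight=J72: ✓ → 118
flight=J27: ✗
load_pct_sum = 205 + 118 = 323
—
[load_pct_avg: load_pct BETWEEN 40 AND 97 OR aircraft = 'A320']
flight=J48: ✓ → 127
flight=J32: ✗
flight=J26: ✓ → 66
flight=J79: ✓ → 205
flight=J68: ✗
flight=J19: ✓ → 219
flight=J22: ✓ → 82
flight=J72: ✓ → 118
flight=J27: ✗
load_pct_avg = (127 + 66 + 205 + 219 + 82 + 118) / 6 = 136.1666666667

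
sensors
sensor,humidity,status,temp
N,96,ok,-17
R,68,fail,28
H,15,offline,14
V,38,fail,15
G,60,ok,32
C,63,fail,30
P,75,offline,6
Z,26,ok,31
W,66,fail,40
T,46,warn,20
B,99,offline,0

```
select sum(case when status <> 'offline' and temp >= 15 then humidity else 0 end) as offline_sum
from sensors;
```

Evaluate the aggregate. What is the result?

sensor=N: ✗
sensor=R: ✓ → 68
sensor=H: ✗
sensor=V: ✓ → 38
sensor=G: ✓ → 60
sensor=C: ✓ → 63
sensor=P: ✗
sensor=Z: ✓ → 26
sensor=W: ✓ → 66
sensor=T: ✓ → 46
sensor=B: ✗
offline_sum = 68 + 38 + 60 + 63 + 26 + 66 + 46 = 367

367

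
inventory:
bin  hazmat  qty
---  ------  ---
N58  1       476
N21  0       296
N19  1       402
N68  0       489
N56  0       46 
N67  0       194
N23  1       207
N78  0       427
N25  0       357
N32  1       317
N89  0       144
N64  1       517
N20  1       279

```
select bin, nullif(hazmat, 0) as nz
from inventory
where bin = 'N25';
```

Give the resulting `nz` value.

bin = N25: hazmat=0, qty=357.
hazmat=0 vs 0: equal → NULL

NULL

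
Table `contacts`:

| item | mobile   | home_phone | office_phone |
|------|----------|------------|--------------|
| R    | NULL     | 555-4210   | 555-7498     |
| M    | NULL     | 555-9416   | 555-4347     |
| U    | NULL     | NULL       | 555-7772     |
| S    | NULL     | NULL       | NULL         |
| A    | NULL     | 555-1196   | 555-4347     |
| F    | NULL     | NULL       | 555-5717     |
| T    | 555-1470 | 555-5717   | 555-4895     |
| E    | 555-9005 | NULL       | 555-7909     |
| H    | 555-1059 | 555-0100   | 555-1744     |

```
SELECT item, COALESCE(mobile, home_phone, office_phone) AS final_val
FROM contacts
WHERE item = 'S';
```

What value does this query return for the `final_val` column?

NULL

item = S: mobile=NULL, home_phone=NULL, office_phone=NULL.
mobile=NULL, home_phone=NULL, office_phone=NULL (all NULL) → NULL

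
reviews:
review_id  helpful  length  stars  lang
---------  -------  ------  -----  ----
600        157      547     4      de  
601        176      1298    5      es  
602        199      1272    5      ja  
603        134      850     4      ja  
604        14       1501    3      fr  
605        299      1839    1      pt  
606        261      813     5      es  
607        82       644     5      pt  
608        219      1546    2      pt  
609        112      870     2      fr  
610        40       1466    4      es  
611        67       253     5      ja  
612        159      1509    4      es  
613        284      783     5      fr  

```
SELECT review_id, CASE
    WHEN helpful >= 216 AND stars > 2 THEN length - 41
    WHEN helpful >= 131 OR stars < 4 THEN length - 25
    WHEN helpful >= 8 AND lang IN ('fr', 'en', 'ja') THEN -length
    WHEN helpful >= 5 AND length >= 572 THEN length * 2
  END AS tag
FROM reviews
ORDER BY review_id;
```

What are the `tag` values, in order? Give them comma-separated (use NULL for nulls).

review_id=600: helpful >= 131 OR stars < 4 → 522
review_id=601: helpful >= 131 OR stars < 4 → 1273
review_id=602: helpful >= 131 OR stars < 4 → 1247
review_id=603: helpful >= 131 OR stars < 4 → 825
review_id=604: helpful >= 131 OR stars < 4 → 1476
review_id=605: helpful >= 131 OR stars < 4 → 1814
review_id=606: helpful >= 216 AND stars > 2 → 772
review_id=607: helpful >= 5 AND length >= 572 → 1288
review_id=608: helpful >= 131 OR stars < 4 → 1521
review_id=609: helpful >= 131 OR stars < 4 → 845
review_id=610: helpful >= 5 AND length >= 572 → 2932
review_id=611: helpful >= 8 AND lang IN ('fr', 'en', 'ja') → -253
review_id=612: helpful >= 131 OR stars < 4 → 1484
review_id=613: helpful >= 216 AND stars > 2 → 742

522, 1273, 1247, 825, 1476, 1814, 772, 1288, 1521, 845, 2932, -253, 1484, 742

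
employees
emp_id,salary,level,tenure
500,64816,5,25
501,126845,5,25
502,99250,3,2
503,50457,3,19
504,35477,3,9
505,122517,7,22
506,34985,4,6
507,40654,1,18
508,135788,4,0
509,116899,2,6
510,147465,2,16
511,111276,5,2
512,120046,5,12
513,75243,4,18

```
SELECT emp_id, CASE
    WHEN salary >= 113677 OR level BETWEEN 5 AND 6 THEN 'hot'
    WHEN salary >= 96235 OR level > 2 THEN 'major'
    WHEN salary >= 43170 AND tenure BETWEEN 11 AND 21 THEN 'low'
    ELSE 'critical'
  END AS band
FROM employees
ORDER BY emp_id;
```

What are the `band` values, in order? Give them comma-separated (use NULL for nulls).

emp_id=500: salary >= 113677 OR level BETWEEN 5 AND 6 → hot
emp_id=501: salary >= 113677 OR level BETWEEN 5 AND 6 → hot
emp_id=502: salary >= 96235 OR level > 2 → major
emp_id=503: salary >= 96235 OR level > 2 → major
emp_id=504: salary >= 96235 OR level > 2 → major
emp_id=505: salary >= 113677 OR level BETWEEN 5 AND 6 → hot
emp_id=506: salary >= 96235 OR level > 2 → major
emp_id=507: ELSE → critical
emp_id=508: salary >= 113677 OR level BETWEEN 5 AND 6 → hot
emp_id=509: salary >= 113677 OR level BETWEEN 5 AND 6 → hot
emp_id=510: salary >= 113677 OR level BETWEEN 5 AND 6 → hot
emp_id=511: salary >= 113677 OR level BETWEEN 5 AND 6 → hot
emp_id=512: salary >= 113677 OR level BETWEEN 5 AND 6 → hot
emp_id=513: salary >= 96235 OR level > 2 → major

hot, hot, major, major, major, hot, major, critical, hot, hot, hot, hot, hot, major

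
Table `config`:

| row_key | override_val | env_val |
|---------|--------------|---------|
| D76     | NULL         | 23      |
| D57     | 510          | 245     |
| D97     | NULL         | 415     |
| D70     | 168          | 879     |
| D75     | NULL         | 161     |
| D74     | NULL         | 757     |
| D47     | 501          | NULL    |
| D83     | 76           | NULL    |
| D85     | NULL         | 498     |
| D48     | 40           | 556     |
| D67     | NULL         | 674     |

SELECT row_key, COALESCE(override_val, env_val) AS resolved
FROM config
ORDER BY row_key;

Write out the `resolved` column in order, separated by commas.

row_key=D47: override_val=501 → 501
row_key=D48: override_val=40 → 40
row_key=D57: override_val=510 → 510
row_key=D67: override_val=NULL, env_val=674 → 674
row_key=D70: override_val=168 → 168
row_key=D74: override_val=NULL, env_val=757 → 757
row_key=D75: override_val=NULL, env_val=161 → 161
row_key=D76: override_val=NULL, env_val=23 → 23
row_key=D83: override_val=76 → 76
row_key=D85: override_val=NULL, env_val=498 → 498
row_key=D97: override_val=NULL, env_val=415 → 415

501, 40, 510, 674, 168, 757, 161, 23, 76, 498, 415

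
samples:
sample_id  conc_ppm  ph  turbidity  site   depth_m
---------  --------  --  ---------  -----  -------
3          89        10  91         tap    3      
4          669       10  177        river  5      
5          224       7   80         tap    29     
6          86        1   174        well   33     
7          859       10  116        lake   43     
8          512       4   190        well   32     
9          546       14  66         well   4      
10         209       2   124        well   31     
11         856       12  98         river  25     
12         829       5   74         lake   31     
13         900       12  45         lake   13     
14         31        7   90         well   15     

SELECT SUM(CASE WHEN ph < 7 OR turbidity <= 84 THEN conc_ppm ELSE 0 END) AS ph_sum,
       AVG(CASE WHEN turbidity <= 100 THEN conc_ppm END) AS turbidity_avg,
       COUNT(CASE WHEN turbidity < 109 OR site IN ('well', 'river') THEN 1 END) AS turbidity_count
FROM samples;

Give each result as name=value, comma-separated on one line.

ph_sum=3306, turbidity_avg=496.4285714286, turbidity_count=11

[ph_sum: ph < 7 OR turbidity <= 84]
sample_id=3: ✗
sample_id=4: ✗
sample_id=5: ✓ → 224
sample_id=6: ✓ → 86
sample_id=7: ✗
sample_id=8: ✓ → 512
sample_id=9: ✓ → 546
sample_id=10: ✓ → 209
sample_id=11: ✗
sample_id=12: ✓ → 829
sample_id=13: ✓ → 900
sample_id=14: ✗
ph_sum = 224 + 86 + 512 + 546 + 209 + 829 + 900 = 3306
—
[turbidity_avg: turbidity <= 100]
sample_id=3: ✓ → 89
sample_id=4: ✗
sample_id=5: ✓ → 224
sample_id=6: ✗
sample_id=7: ✗
sample_id=8: ✗
sample_id=9: ✓ → 546
sample_id=10: ✗
sample_id=11: ✓ → 856
sample_id=12: ✓ → 829
sample_id=13: ✓ → 900
sample_id=14: ✓ → 31
turbidity_avg = (89 + 224 + 546 + 856 + 829 + 900 + 31) / 7 = 496.4285714286
—
[turbidity_count: turbidity < 109 OR site IN ('well', 'river')]
sample_id=3: ✓ → 1
sample_id=4: ✓ → 1
sample_id=5: ✓ → 1
sample_id=6: ✓ → 1
sample_id=7: ✗
sample_id=8: ✓ → 1
sample_id=9: ✓ → 1
sample_id=10: ✓ → 1
sample_id=11: ✓ → 1
sample_id=12: ✓ → 1
sample_id=13: ✓ → 1
sample_id=14: ✓ → 1
turbidity_count = COUNT(1, 1, 1, 1, 1, 1, 1, 1, 1, 1, 1) = 11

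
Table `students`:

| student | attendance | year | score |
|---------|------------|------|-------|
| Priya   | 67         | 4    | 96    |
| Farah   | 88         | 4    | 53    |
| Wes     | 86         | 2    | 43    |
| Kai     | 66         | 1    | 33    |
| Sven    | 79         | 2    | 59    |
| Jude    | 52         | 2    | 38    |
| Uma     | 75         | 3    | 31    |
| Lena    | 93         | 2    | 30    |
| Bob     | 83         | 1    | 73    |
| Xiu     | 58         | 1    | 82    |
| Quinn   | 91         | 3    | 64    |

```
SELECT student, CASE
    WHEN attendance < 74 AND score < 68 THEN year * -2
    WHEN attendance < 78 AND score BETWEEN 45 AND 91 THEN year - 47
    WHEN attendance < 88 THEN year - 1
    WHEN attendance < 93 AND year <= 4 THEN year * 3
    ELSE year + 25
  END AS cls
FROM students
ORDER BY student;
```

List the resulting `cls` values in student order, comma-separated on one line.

0, 12, -4, -2, 27, 3, 9, 1, 2, 1, -46

student=Bob: attendance < 88 → 0
student=Farah: attendance < 93 AND year <= 4 → 12
student=Jude: attendance < 74 AND score < 68 → -4
student=Kai: attendance < 74 AND score < 68 → -2
student=Lena: ELSE → 27
student=Priya: attendance < 88 → 3
student=Quinn: attendance < 93 AND year <= 4 → 9
student=Sven: attendance < 88 → 1
student=Uma: attendance < 88 → 2
student=Wes: attendance < 88 → 1
student=Xiu: attendance < 78 AND score BETWEEN 45 AND 91 → -46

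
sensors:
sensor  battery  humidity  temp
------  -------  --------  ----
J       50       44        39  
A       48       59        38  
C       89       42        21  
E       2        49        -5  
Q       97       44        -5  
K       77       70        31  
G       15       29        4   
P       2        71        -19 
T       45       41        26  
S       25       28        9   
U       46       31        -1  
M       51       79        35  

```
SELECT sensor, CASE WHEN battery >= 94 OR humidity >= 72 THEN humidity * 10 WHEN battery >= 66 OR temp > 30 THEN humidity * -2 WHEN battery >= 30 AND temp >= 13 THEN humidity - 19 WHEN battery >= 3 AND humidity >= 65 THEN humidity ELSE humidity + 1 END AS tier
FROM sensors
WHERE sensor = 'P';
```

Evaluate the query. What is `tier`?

72

sensor = P: battery=2, humidity=71, temp=-19.
battery >= 94 OR humidity >= 72 → false
battery >= 66 OR temp > 30 → false
battery >= 30 AND temp >= 13 → false
battery >= 3 AND humidity >= 65 → false
No prior WHEN matched → ELSE → 72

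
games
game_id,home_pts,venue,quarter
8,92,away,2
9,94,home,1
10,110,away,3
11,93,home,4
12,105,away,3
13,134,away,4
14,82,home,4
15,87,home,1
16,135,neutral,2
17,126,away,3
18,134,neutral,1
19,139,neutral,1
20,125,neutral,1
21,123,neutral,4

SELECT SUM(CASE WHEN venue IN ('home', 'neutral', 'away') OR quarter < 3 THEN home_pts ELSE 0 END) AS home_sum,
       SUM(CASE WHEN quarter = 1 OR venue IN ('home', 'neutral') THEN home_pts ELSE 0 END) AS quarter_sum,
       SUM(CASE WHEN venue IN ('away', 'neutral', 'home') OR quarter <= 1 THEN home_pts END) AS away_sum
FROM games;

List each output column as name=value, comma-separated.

[home_sum: venue IN ('home', 'neutral', 'away') OR quarter < 3]
game_id=8: ✓ → 92
game_id=9: ✓ → 94
game_id=10: ✓ → 110
game_id=11: ✓ → 93
game_id=12: ✓ → 105
game_id=13: ✓ → 134
game_id=14: ✓ → 82
game_id=15: ✓ → 87
game_id=16: ✓ → 135
game_id=17: ✓ → 126
game_id=18: ✓ → 134
game_id=19: ✓ → 139
game_id=20: ✓ → 125
game_id=21: ✓ → 123
home_sum = 92 + 94 + 110 + 93 + 105 + 134 + 82 + 87 + 135 + 126 + 134 + 139 + 125 + 123 = 1579
—
[quarter_sum: quarter = 1 OR venue IN ('home', 'neutral')]
game_id=8: ✗
game_id=9: ✓ → 94
game_id=10: ✗
game_id=11: ✓ → 93
game_id=12: ✗
game_id=13: ✗
game_id=14: ✓ → 82
game_id=15: ✓ → 87
game_id=16: ✓ → 135
game_id=17: ✗
game_id=18: ✓ → 134
game_id=19: ✓ → 139
game_id=20: ✓ → 125
game_id=21: ✓ → 123
quarter_sum = 94 + 93 + 82 + 87 + 135 + 134 + 139 + 125 + 123 = 1012
—
[away_sum: venue IN ('away', 'neutral', 'home') OR quarter <= 1]
game_id=8: ✓ → 92
game_id=9: ✓ → 94
game_id=10: ✓ → 110
game_id=11: ✓ → 93
game_id=12: ✓ → 105
game_id=13: ✓ → 134
game_id=14: ✓ → 82
game_id=15: ✓ → 87
game_id=16: ✓ → 135
game_id=17: ✓ → 126
game_id=18: ✓ → 134
game_id=19: ✓ → 139
game_id=20: ✓ → 125
game_id=21: ✓ → 123
away_sum = 92 + 94 + 110 + 93 + 105 + 134 + 82 + 87 + 135 + 126 + 134 + 139 + 125 + 123 = 1579

home_sum=1579, quarter_sum=1012, away_sum=1579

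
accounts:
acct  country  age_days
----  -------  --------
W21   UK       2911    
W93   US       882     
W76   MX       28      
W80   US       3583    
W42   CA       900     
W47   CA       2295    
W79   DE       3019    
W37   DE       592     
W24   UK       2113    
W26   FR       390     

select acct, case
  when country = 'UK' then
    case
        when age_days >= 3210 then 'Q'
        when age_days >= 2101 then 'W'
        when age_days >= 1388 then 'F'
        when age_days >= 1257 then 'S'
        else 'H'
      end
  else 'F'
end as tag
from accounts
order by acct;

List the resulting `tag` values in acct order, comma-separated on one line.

acct=W21: country='UK' → inner[age_days >= 2101] → W
acct=W24: country='UK' → inner[age_days >= 2101] → W
acct=W26: country='FR' → outer ELSE → F
acct=W37: country='DE' → outer ELSE → F
acct=W42: country='CA' → outer ELSE → F
acct=W47: country='CA' → outer ELSE → F
acct=W76: country='MX' → outer ELSE → F
acct=W79: country='DE' → outer ELSE → F
acct=W80: country='US' → outer ELSE → F
acct=W93: country='US' → outer ELSE → F

W, W, F, F, F, F, F, F, F, F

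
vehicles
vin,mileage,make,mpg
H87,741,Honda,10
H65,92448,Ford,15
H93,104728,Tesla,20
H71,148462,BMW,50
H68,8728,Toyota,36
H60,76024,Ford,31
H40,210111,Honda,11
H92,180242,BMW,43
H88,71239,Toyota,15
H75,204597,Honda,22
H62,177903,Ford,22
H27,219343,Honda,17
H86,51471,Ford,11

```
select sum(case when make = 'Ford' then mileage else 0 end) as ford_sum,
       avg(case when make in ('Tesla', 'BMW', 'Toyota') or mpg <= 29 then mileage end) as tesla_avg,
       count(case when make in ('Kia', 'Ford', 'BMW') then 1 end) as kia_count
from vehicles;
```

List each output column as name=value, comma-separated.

[ford_sum: make = 'Ford']
vin=H87: ✗
vin=H65: ✓ → 92448
vin=H93: ✗
vin=H71: ✗
vin=H68: ✗
vin=H60: ✓ → 76024
vin=H40: ✗
vin=H92: ✗
vin=H88: ✗
vin=H75: ✗
vin=H62: ✓ → 177903
vin=H27: ✗
vin=H86: ✓ → 51471
ford_sum = 92448 + 76024 + 177903 + 51471 = 397846
—
[tesla_avg: make in ('Tesla', 'BMW', 'Toyota') or mpg <= 29]
vin=H87: ✓ → 741
vin=H65: ✓ → 92448
vin=H93: ✓ → 104728
vin=H71: ✓ → 148462
vin=H68: ✓ → 8728
vin=H60: ✗
vin=H40: ✓ → 210111
vin=H92: ✓ → 180242
vin=H88: ✓ → 71239
vin=H75: ✓ → 204597
vin=H62: ✓ → 177903
vin=H27: ✓ → 219343
vin=H86: ✓ → 51471
tesla_avg = (741 + 92448 + 104728 + 148462 + 8728 + 210111 + 180242 + 71239 + 204597 + 177903 + 219343 + 51471) / 12 = 122501.0833333333
—
[kia_count: make in ('Kia', 'Ford', 'BMW')]
vin=H87: ✗
vin=H65: ✓ → 1
vin=H93: ✗
vin=H71: ✓ → 1
vin=H68: ✗
vin=H60: ✓ → 1
vin=H40: ✗
vin=H92: ✓ → 1
vin=H88: ✗
vin=H75: ✗
vin=H62: ✓ → 1
vin=H27: ✗
vin=H86: ✓ → 1
kia_count = COUNT(1, 1, 1, 1, 1, 1) = 6

ford_sum=397846, tesla_avg=122501.0833333333, kia_count=6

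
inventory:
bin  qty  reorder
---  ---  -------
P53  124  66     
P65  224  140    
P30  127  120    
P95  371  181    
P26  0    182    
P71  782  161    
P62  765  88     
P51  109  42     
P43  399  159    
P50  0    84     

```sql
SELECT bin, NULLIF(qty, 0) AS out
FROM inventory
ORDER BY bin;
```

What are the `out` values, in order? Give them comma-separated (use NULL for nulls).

NULL, 127, 399, NULL, 109, 124, 765, 224, 782, 371

bin=P26: qty=0 vs 0: equal → NULL
bin=P30: qty=127 vs 0: differ → 127
bin=P43: qty=399 vs 0: differ → 399
bin=P50: qty=0 vs 0: equal → NULL
bin=P51: qty=109 vs 0: differ → 109
bin=P53: qty=124 vs 0: differ → 124
bin=P62: qty=765 vs 0: differ → 765
bin=P65: qty=224 vs 0: differ → 224
bin=P71: qty=782 vs 0: differ → 782
bin=P95: qty=371 vs 0: differ → 371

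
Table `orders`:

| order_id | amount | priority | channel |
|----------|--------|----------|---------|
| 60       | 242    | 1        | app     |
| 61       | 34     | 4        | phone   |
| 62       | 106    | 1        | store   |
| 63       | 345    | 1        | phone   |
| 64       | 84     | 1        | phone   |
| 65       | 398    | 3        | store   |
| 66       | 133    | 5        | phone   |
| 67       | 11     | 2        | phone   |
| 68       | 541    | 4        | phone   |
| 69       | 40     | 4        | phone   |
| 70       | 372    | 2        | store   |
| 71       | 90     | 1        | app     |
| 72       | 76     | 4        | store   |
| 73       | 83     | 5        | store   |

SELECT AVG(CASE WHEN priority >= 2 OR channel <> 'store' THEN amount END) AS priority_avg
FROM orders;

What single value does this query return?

188.3846153846

order_id=60: ✓ → 242
order_id=61: ✓ → 34
order_id=62: ✗
order_id=63: ✓ → 345
order_id=64: ✓ → 84
order_id=65: ✓ → 398
order_id=66: ✓ → 133
order_id=67: ✓ → 11
order_id=68: ✓ → 541
order_id=69: ✓ → 40
order_id=70: ✓ → 372
order_id=71: ✓ → 90
order_id=72: ✓ → 76
order_id=73: ✓ → 83
priority_avg = (242 + 34 + 345 + 84 + 398 + 133 + 11 + 541 + 40 + 372 + 90 + 76 + 83) / 13 = 188.3846153846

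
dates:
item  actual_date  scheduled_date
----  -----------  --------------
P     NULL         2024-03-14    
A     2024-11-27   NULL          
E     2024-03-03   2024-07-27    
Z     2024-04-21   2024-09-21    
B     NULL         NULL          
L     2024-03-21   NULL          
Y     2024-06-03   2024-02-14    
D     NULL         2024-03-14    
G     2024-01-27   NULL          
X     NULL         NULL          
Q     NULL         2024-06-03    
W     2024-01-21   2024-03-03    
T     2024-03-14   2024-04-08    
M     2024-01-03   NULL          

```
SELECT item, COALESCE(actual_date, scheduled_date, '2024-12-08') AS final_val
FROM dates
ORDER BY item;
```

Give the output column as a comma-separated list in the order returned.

2024-11-27, 2024-12-08, 2024-03-14, 2024-03-03, 2024-01-27, 2024-03-21, 2024-01-03, 2024-03-14, 2024-06-03, 2024-03-14, 2024-01-21, 2024-12-08, 2024-06-03, 2024-04-21

item=A: actual_date=2024-11-27 → 2024-11-27
item=B: actual_date=NULL, scheduled_date=NULL, → literal 2024-12-08 → 2024-12-08
item=D: actual_date=NULL, scheduled_date=2024-03-14 → 2024-03-14
item=E: actual_date=2024-03-03 → 2024-03-03
item=G: actual_date=2024-01-27 → 2024-01-27
item=L: actual_date=2024-03-21 → 2024-03-21
item=M: actual_date=2024-01-03 → 2024-01-03
item=P: actual_date=NULL, scheduled_date=2024-03-14 → 2024-03-14
item=Q: actual_date=NULL, scheduled_date=2024-06-03 → 2024-06-03
item=T: actual_date=2024-03-14 → 2024-03-14
item=W: actual_date=2024-01-21 → 2024-01-21
item=X: actual_date=NULL, scheduled_date=NULL, → literal 2024-12-08 → 2024-12-08
item=Y: actual_date=2024-06-03 → 2024-06-03
item=Z: actual_date=2024-04-21 → 2024-04-21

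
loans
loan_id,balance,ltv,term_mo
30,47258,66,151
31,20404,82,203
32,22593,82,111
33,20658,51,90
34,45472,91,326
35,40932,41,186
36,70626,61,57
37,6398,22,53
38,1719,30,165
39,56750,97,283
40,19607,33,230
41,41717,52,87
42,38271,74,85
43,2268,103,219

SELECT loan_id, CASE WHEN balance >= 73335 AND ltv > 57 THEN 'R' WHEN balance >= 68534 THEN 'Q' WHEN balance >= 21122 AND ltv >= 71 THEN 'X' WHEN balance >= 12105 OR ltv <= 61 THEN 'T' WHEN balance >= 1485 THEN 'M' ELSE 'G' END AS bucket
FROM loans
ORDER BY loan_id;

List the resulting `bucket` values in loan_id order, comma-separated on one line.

T, T, X, T, X, T, Q, T, T, X, T, T, X, M

loan_id=30: balance >= 12105 OR ltv <= 61 → T
loan_id=31: balance >= 12105 OR ltv <= 61 → T
loan_id=32: balance >= 21122 AND ltv >= 71 → X
loan_id=33: balance >= 12105 OR ltv <= 61 → T
loan_id=34: balance >= 21122 AND ltv >= 71 → X
loan_id=35: balance >= 12105 OR ltv <= 61 → T
loan_id=36: balance >= 68534 → Q
loan_id=37: balance >= 12105 OR ltv <= 61 → T
loan_id=38: balance >= 12105 OR ltv <= 61 → T
loan_id=39: balance >= 21122 AND ltv >= 71 → X
loan_id=40: balance >= 12105 OR ltv <= 61 → T
loan_id=41: balance >= 12105 OR ltv <= 61 → T
loan_id=42: balance >= 21122 AND ltv >= 71 → X
loan_id=43: balance >= 1485 → M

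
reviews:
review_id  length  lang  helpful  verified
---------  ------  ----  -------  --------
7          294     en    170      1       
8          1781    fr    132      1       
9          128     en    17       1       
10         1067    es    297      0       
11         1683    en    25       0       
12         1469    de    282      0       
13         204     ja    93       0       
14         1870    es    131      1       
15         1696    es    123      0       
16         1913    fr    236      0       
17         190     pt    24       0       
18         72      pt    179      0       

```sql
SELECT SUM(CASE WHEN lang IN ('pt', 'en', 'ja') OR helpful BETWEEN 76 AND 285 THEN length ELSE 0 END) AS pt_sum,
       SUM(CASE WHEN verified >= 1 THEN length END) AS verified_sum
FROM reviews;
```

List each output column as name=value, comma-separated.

pt_sum=11300, verified_sum=4073

[pt_sum: lang IN ('pt', 'en', 'ja') OR helpful BETWEEN 76 AND 285]
review_id=7: ✓ → 294
review_id=8: ✓ → 1781
review_id=9: ✓ → 128
review_id=10: ✗
review_id=11: ✓ → 1683
review_id=12: ✓ → 1469
review_id=13: ✓ → 204
review_id=14: ✓ → 1870
review_id=15: ✓ → 1696
review_id=16: ✓ → 1913
review_id=17: ✓ → 190
review_id=18: ✓ → 72
pt_sum = 294 + 1781 + 128 + 1683 + 1469 + 204 + 1870 + 1696 + 1913 + 190 + 72 = 11300
—
[verified_sum: verified >= 1]
review_id=7: ✓ → 294
review_id=8: ✓ → 1781
review_id=9: ✓ → 128
review_id=10: ✗
review_id=11: ✗
review_id=12: ✗
review_id=13: ✗
review_id=14: ✓ → 1870
review_id=15: ✗
review_id=16: ✗
review_id=17: ✗
review_id=18: ✗
verified_sum = 294 + 1781 + 128 + 1870 = 4073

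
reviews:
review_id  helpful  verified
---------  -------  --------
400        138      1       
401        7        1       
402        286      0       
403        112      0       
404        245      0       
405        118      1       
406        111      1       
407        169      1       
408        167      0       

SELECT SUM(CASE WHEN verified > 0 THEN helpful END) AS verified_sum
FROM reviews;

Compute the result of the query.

543

review_id=400: ✓ → 138
review_id=401: ✓ → 7
review_id=402: ✗
review_id=403: ✗
review_id=404: ✗
review_id=405: ✓ → 118
review_id=406: ✓ → 111
review_id=407: ✓ → 169
review_id=408: ✗
verified_sum = 138 + 7 + 118 + 111 + 169 = 543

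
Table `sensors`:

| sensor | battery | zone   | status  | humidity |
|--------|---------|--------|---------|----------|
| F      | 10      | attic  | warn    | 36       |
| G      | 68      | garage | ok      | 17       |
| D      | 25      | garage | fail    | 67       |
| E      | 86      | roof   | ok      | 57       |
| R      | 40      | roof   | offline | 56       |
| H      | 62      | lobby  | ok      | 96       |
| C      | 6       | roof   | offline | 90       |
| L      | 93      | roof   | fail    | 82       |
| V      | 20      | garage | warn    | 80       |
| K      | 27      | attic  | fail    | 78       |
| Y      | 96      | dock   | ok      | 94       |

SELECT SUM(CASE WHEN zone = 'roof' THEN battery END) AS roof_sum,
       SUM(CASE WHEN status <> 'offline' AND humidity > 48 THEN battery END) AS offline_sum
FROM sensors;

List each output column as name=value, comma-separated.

roof_sum=225, offline_sum=409

[roof_sum: zone = 'roof']
sensor=F: ✗
sensor=G: ✗
sensor=D: ✗
sensor=E: ✓ → 86
sensor=R: ✓ → 40
sensor=H: ✗
sensor=C: ✓ → 6
sensor=L: ✓ → 93
sensor=V: ✗
sensor=K: ✗
sensor=Y: ✗
roof_sum = 86 + 40 + 6 + 93 = 225
—
[offline_sum: status <> 'offline' AND humidity > 48]
sensor=F: ✗
sensor=G: ✗
sensor=D: ✓ → 25
sensor=E: ✓ → 86
sensor=R: ✗
sensor=H: ✓ → 62
sensor=C: ✗
sensor=L: ✓ → 93
sensor=V: ✓ → 20
sensor=K: ✓ → 27
sensor=Y: ✓ → 96
offline_sum = 25 + 86 + 62 + 93 + 20 + 27 + 96 = 409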